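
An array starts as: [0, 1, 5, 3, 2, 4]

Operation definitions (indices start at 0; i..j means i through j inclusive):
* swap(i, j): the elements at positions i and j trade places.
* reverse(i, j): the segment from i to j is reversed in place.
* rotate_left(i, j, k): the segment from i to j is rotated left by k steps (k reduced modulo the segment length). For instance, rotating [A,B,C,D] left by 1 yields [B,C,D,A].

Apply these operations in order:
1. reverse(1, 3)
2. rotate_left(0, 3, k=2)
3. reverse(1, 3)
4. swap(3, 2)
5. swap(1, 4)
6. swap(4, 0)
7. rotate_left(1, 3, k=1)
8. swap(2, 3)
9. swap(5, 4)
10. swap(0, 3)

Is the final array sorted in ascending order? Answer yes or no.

After 1 (reverse(1, 3)): [0, 3, 5, 1, 2, 4]
After 2 (rotate_left(0, 3, k=2)): [5, 1, 0, 3, 2, 4]
After 3 (reverse(1, 3)): [5, 3, 0, 1, 2, 4]
After 4 (swap(3, 2)): [5, 3, 1, 0, 2, 4]
After 5 (swap(1, 4)): [5, 2, 1, 0, 3, 4]
After 6 (swap(4, 0)): [3, 2, 1, 0, 5, 4]
After 7 (rotate_left(1, 3, k=1)): [3, 1, 0, 2, 5, 4]
After 8 (swap(2, 3)): [3, 1, 2, 0, 5, 4]
After 9 (swap(5, 4)): [3, 1, 2, 0, 4, 5]
After 10 (swap(0, 3)): [0, 1, 2, 3, 4, 5]

Answer: yes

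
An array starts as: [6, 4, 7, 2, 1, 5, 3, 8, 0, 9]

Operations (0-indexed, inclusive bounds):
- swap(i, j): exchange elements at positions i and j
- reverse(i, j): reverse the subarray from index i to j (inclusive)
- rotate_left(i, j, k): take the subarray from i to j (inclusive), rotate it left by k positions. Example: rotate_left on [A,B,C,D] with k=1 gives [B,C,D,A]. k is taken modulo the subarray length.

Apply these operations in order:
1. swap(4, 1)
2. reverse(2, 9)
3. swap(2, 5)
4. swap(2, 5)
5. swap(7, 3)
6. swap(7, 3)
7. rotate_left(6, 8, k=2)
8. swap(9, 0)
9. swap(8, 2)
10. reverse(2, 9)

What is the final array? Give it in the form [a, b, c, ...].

After 1 (swap(4, 1)): [6, 1, 7, 2, 4, 5, 3, 8, 0, 9]
After 2 (reverse(2, 9)): [6, 1, 9, 0, 8, 3, 5, 4, 2, 7]
After 3 (swap(2, 5)): [6, 1, 3, 0, 8, 9, 5, 4, 2, 7]
After 4 (swap(2, 5)): [6, 1, 9, 0, 8, 3, 5, 4, 2, 7]
After 5 (swap(7, 3)): [6, 1, 9, 4, 8, 3, 5, 0, 2, 7]
After 6 (swap(7, 3)): [6, 1, 9, 0, 8, 3, 5, 4, 2, 7]
After 7 (rotate_left(6, 8, k=2)): [6, 1, 9, 0, 8, 3, 2, 5, 4, 7]
After 8 (swap(9, 0)): [7, 1, 9, 0, 8, 3, 2, 5, 4, 6]
After 9 (swap(8, 2)): [7, 1, 4, 0, 8, 3, 2, 5, 9, 6]
After 10 (reverse(2, 9)): [7, 1, 6, 9, 5, 2, 3, 8, 0, 4]

Answer: [7, 1, 6, 9, 5, 2, 3, 8, 0, 4]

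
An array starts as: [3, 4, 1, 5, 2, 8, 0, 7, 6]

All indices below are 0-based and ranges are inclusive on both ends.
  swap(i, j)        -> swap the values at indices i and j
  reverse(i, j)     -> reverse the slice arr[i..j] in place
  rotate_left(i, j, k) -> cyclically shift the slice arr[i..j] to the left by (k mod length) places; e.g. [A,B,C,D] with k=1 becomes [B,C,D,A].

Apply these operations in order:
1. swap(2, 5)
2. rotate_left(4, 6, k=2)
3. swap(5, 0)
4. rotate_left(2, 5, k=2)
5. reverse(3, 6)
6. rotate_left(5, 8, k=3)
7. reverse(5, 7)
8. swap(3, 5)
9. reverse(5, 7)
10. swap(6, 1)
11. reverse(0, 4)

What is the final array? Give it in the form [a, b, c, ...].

Answer: [5, 3, 0, 8, 2, 6, 4, 1, 7]

Derivation:
After 1 (swap(2, 5)): [3, 4, 8, 5, 2, 1, 0, 7, 6]
After 2 (rotate_left(4, 6, k=2)): [3, 4, 8, 5, 0, 2, 1, 7, 6]
After 3 (swap(5, 0)): [2, 4, 8, 5, 0, 3, 1, 7, 6]
After 4 (rotate_left(2, 5, k=2)): [2, 4, 0, 3, 8, 5, 1, 7, 6]
After 5 (reverse(3, 6)): [2, 4, 0, 1, 5, 8, 3, 7, 6]
After 6 (rotate_left(5, 8, k=3)): [2, 4, 0, 1, 5, 6, 8, 3, 7]
After 7 (reverse(5, 7)): [2, 4, 0, 1, 5, 3, 8, 6, 7]
After 8 (swap(3, 5)): [2, 4, 0, 3, 5, 1, 8, 6, 7]
After 9 (reverse(5, 7)): [2, 4, 0, 3, 5, 6, 8, 1, 7]
After 10 (swap(6, 1)): [2, 8, 0, 3, 5, 6, 4, 1, 7]
After 11 (reverse(0, 4)): [5, 3, 0, 8, 2, 6, 4, 1, 7]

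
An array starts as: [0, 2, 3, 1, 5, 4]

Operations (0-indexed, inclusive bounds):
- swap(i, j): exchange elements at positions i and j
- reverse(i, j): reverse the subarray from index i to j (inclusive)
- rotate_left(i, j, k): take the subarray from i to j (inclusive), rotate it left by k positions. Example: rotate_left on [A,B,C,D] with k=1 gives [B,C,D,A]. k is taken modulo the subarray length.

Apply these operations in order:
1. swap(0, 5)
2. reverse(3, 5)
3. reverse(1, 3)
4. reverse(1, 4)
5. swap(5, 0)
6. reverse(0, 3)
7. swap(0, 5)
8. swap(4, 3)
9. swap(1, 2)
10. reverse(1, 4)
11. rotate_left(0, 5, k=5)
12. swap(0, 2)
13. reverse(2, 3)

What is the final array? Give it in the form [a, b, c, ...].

After 1 (swap(0, 5)): [4, 2, 3, 1, 5, 0]
After 2 (reverse(3, 5)): [4, 2, 3, 0, 5, 1]
After 3 (reverse(1, 3)): [4, 0, 3, 2, 5, 1]
After 4 (reverse(1, 4)): [4, 5, 2, 3, 0, 1]
After 5 (swap(5, 0)): [1, 5, 2, 3, 0, 4]
After 6 (reverse(0, 3)): [3, 2, 5, 1, 0, 4]
After 7 (swap(0, 5)): [4, 2, 5, 1, 0, 3]
After 8 (swap(4, 3)): [4, 2, 5, 0, 1, 3]
After 9 (swap(1, 2)): [4, 5, 2, 0, 1, 3]
After 10 (reverse(1, 4)): [4, 1, 0, 2, 5, 3]
After 11 (rotate_left(0, 5, k=5)): [3, 4, 1, 0, 2, 5]
After 12 (swap(0, 2)): [1, 4, 3, 0, 2, 5]
After 13 (reverse(2, 3)): [1, 4, 0, 3, 2, 5]

Answer: [1, 4, 0, 3, 2, 5]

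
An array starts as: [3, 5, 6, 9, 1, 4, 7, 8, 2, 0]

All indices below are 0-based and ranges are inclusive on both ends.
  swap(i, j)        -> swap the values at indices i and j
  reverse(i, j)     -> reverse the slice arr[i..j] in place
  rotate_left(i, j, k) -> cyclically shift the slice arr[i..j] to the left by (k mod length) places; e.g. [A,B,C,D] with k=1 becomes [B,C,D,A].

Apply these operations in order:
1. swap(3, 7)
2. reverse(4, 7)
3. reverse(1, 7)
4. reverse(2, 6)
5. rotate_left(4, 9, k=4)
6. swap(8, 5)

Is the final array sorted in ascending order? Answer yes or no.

Answer: no

Derivation:
After 1 (swap(3, 7)): [3, 5, 6, 8, 1, 4, 7, 9, 2, 0]
After 2 (reverse(4, 7)): [3, 5, 6, 8, 9, 7, 4, 1, 2, 0]
After 3 (reverse(1, 7)): [3, 1, 4, 7, 9, 8, 6, 5, 2, 0]
After 4 (reverse(2, 6)): [3, 1, 6, 8, 9, 7, 4, 5, 2, 0]
After 5 (rotate_left(4, 9, k=4)): [3, 1, 6, 8, 2, 0, 9, 7, 4, 5]
After 6 (swap(8, 5)): [3, 1, 6, 8, 2, 4, 9, 7, 0, 5]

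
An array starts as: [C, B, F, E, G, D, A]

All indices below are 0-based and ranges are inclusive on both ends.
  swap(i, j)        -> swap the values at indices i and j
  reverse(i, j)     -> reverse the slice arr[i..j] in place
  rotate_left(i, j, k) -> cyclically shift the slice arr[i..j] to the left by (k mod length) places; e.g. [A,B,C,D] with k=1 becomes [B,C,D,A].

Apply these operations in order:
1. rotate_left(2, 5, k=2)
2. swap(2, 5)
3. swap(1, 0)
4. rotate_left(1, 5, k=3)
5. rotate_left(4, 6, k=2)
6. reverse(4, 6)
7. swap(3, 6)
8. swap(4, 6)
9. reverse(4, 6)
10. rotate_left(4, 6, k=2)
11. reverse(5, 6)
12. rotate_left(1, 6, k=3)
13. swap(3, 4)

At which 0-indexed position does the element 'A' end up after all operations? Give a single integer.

Answer: 6

Derivation:
After 1 (rotate_left(2, 5, k=2)): [C, B, G, D, F, E, A]
After 2 (swap(2, 5)): [C, B, E, D, F, G, A]
After 3 (swap(1, 0)): [B, C, E, D, F, G, A]
After 4 (rotate_left(1, 5, k=3)): [B, F, G, C, E, D, A]
After 5 (rotate_left(4, 6, k=2)): [B, F, G, C, A, E, D]
After 6 (reverse(4, 6)): [B, F, G, C, D, E, A]
After 7 (swap(3, 6)): [B, F, G, A, D, E, C]
After 8 (swap(4, 6)): [B, F, G, A, C, E, D]
After 9 (reverse(4, 6)): [B, F, G, A, D, E, C]
After 10 (rotate_left(4, 6, k=2)): [B, F, G, A, C, D, E]
After 11 (reverse(5, 6)): [B, F, G, A, C, E, D]
After 12 (rotate_left(1, 6, k=3)): [B, C, E, D, F, G, A]
After 13 (swap(3, 4)): [B, C, E, F, D, G, A]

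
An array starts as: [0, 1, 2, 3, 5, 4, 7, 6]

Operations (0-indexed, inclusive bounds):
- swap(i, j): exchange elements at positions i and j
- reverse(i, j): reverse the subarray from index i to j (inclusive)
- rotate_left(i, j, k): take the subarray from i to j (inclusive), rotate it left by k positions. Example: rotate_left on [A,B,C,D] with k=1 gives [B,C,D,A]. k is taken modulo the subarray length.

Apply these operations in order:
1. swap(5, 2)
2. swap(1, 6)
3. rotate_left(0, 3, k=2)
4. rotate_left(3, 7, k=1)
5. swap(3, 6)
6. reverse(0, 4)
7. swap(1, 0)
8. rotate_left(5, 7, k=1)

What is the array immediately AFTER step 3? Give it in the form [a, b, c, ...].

Answer: [4, 3, 0, 7, 5, 2, 1, 6]

Derivation:
After 1 (swap(5, 2)): [0, 1, 4, 3, 5, 2, 7, 6]
After 2 (swap(1, 6)): [0, 7, 4, 3, 5, 2, 1, 6]
After 3 (rotate_left(0, 3, k=2)): [4, 3, 0, 7, 5, 2, 1, 6]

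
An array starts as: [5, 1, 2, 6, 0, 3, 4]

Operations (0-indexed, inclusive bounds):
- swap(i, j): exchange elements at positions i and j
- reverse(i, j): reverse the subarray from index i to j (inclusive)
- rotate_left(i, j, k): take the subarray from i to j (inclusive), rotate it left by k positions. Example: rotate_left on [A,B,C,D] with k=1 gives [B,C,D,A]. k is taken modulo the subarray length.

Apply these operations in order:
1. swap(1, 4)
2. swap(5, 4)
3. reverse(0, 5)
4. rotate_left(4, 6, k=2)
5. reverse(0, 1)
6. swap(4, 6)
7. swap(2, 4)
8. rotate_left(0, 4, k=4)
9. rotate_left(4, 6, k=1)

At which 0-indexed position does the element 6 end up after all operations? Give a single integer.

Answer: 0

Derivation:
After 1 (swap(1, 4)): [5, 0, 2, 6, 1, 3, 4]
After 2 (swap(5, 4)): [5, 0, 2, 6, 3, 1, 4]
After 3 (reverse(0, 5)): [1, 3, 6, 2, 0, 5, 4]
After 4 (rotate_left(4, 6, k=2)): [1, 3, 6, 2, 4, 0, 5]
After 5 (reverse(0, 1)): [3, 1, 6, 2, 4, 0, 5]
After 6 (swap(4, 6)): [3, 1, 6, 2, 5, 0, 4]
After 7 (swap(2, 4)): [3, 1, 5, 2, 6, 0, 4]
After 8 (rotate_left(0, 4, k=4)): [6, 3, 1, 5, 2, 0, 4]
After 9 (rotate_left(4, 6, k=1)): [6, 3, 1, 5, 0, 4, 2]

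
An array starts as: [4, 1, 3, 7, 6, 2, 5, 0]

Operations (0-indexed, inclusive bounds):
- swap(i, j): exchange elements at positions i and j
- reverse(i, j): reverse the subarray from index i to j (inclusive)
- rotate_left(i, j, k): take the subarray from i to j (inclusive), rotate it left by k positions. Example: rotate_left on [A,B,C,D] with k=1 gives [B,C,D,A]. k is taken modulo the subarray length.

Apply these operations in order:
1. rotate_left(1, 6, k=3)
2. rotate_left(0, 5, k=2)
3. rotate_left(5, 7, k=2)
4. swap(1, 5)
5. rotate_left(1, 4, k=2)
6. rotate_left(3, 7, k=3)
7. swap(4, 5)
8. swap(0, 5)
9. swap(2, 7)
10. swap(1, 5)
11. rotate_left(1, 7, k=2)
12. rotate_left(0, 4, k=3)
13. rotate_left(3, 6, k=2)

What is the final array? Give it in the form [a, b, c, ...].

Answer: [3, 1, 7, 4, 2, 6, 0, 5]

Derivation:
After 1 (rotate_left(1, 6, k=3)): [4, 6, 2, 5, 1, 3, 7, 0]
After 2 (rotate_left(0, 5, k=2)): [2, 5, 1, 3, 4, 6, 7, 0]
After 3 (rotate_left(5, 7, k=2)): [2, 5, 1, 3, 4, 0, 6, 7]
After 4 (swap(1, 5)): [2, 0, 1, 3, 4, 5, 6, 7]
After 5 (rotate_left(1, 4, k=2)): [2, 3, 4, 0, 1, 5, 6, 7]
After 6 (rotate_left(3, 7, k=3)): [2, 3, 4, 6, 7, 0, 1, 5]
After 7 (swap(4, 5)): [2, 3, 4, 6, 0, 7, 1, 5]
After 8 (swap(0, 5)): [7, 3, 4, 6, 0, 2, 1, 5]
After 9 (swap(2, 7)): [7, 3, 5, 6, 0, 2, 1, 4]
After 10 (swap(1, 5)): [7, 2, 5, 6, 0, 3, 1, 4]
After 11 (rotate_left(1, 7, k=2)): [7, 6, 0, 3, 1, 4, 2, 5]
After 12 (rotate_left(0, 4, k=3)): [3, 1, 7, 6, 0, 4, 2, 5]
After 13 (rotate_left(3, 6, k=2)): [3, 1, 7, 4, 2, 6, 0, 5]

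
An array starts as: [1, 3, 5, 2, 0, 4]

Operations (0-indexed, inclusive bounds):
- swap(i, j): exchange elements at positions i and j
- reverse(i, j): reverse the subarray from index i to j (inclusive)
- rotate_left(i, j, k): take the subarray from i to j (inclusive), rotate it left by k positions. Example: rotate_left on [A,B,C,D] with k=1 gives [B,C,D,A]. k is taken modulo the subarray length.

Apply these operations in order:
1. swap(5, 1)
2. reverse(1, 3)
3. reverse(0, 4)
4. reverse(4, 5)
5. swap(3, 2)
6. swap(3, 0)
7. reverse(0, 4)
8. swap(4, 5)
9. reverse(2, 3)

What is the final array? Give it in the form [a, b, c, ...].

Answer: [3, 0, 4, 2, 1, 5]

Derivation:
After 1 (swap(5, 1)): [1, 4, 5, 2, 0, 3]
After 2 (reverse(1, 3)): [1, 2, 5, 4, 0, 3]
After 3 (reverse(0, 4)): [0, 4, 5, 2, 1, 3]
After 4 (reverse(4, 5)): [0, 4, 5, 2, 3, 1]
After 5 (swap(3, 2)): [0, 4, 2, 5, 3, 1]
After 6 (swap(3, 0)): [5, 4, 2, 0, 3, 1]
After 7 (reverse(0, 4)): [3, 0, 2, 4, 5, 1]
After 8 (swap(4, 5)): [3, 0, 2, 4, 1, 5]
After 9 (reverse(2, 3)): [3, 0, 4, 2, 1, 5]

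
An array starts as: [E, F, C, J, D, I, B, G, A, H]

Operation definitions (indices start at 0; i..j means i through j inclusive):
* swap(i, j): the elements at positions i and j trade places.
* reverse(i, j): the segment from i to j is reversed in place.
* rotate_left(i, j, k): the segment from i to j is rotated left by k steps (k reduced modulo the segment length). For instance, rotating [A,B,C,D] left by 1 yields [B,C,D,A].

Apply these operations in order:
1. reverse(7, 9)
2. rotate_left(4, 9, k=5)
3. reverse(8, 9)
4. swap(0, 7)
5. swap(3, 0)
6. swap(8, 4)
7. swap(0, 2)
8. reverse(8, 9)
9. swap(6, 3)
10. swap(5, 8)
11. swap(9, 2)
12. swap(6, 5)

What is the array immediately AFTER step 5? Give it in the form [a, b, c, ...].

Answer: [J, F, C, B, G, D, I, E, A, H]

Derivation:
After 1 (reverse(7, 9)): [E, F, C, J, D, I, B, H, A, G]
After 2 (rotate_left(4, 9, k=5)): [E, F, C, J, G, D, I, B, H, A]
After 3 (reverse(8, 9)): [E, F, C, J, G, D, I, B, A, H]
After 4 (swap(0, 7)): [B, F, C, J, G, D, I, E, A, H]
After 5 (swap(3, 0)): [J, F, C, B, G, D, I, E, A, H]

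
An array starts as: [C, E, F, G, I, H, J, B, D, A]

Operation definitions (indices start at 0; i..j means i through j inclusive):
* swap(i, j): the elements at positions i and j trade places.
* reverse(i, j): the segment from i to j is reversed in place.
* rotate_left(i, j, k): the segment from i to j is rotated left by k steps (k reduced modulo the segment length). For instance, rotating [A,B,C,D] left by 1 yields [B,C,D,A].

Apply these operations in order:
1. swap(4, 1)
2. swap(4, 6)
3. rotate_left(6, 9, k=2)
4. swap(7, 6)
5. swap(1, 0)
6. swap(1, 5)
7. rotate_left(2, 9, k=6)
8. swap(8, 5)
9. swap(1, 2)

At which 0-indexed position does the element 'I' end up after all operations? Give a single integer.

After 1 (swap(4, 1)): [C, I, F, G, E, H, J, B, D, A]
After 2 (swap(4, 6)): [C, I, F, G, J, H, E, B, D, A]
After 3 (rotate_left(6, 9, k=2)): [C, I, F, G, J, H, D, A, E, B]
After 4 (swap(7, 6)): [C, I, F, G, J, H, A, D, E, B]
After 5 (swap(1, 0)): [I, C, F, G, J, H, A, D, E, B]
After 6 (swap(1, 5)): [I, H, F, G, J, C, A, D, E, B]
After 7 (rotate_left(2, 9, k=6)): [I, H, E, B, F, G, J, C, A, D]
After 8 (swap(8, 5)): [I, H, E, B, F, A, J, C, G, D]
After 9 (swap(1, 2)): [I, E, H, B, F, A, J, C, G, D]

Answer: 0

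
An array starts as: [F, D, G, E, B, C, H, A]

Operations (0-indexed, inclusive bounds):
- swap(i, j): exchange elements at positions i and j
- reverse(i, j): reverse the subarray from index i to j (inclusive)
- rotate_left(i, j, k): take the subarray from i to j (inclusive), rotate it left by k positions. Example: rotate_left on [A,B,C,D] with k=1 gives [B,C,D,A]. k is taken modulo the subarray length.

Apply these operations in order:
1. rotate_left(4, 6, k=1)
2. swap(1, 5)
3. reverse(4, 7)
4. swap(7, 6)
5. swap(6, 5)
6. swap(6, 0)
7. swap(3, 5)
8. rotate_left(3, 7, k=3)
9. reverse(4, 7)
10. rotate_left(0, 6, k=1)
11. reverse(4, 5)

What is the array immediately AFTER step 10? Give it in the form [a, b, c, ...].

After 1 (rotate_left(4, 6, k=1)): [F, D, G, E, C, H, B, A]
After 2 (swap(1, 5)): [F, H, G, E, C, D, B, A]
After 3 (reverse(4, 7)): [F, H, G, E, A, B, D, C]
After 4 (swap(7, 6)): [F, H, G, E, A, B, C, D]
After 5 (swap(6, 5)): [F, H, G, E, A, C, B, D]
After 6 (swap(6, 0)): [B, H, G, E, A, C, F, D]
After 7 (swap(3, 5)): [B, H, G, C, A, E, F, D]
After 8 (rotate_left(3, 7, k=3)): [B, H, G, F, D, C, A, E]
After 9 (reverse(4, 7)): [B, H, G, F, E, A, C, D]
After 10 (rotate_left(0, 6, k=1)): [H, G, F, E, A, C, B, D]

Answer: [H, G, F, E, A, C, B, D]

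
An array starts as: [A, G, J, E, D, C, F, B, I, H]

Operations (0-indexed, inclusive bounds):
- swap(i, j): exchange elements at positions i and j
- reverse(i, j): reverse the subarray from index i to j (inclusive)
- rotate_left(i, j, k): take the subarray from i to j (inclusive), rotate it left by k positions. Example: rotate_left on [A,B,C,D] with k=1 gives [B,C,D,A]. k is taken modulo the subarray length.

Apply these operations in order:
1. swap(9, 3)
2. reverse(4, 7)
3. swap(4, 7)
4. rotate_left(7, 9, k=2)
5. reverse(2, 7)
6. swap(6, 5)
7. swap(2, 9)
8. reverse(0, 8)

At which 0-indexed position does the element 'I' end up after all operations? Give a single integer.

After 1 (swap(9, 3)): [A, G, J, H, D, C, F, B, I, E]
After 2 (reverse(4, 7)): [A, G, J, H, B, F, C, D, I, E]
After 3 (swap(4, 7)): [A, G, J, H, D, F, C, B, I, E]
After 4 (rotate_left(7, 9, k=2)): [A, G, J, H, D, F, C, E, B, I]
After 5 (reverse(2, 7)): [A, G, E, C, F, D, H, J, B, I]
After 6 (swap(6, 5)): [A, G, E, C, F, H, D, J, B, I]
After 7 (swap(2, 9)): [A, G, I, C, F, H, D, J, B, E]
After 8 (reverse(0, 8)): [B, J, D, H, F, C, I, G, A, E]

Answer: 6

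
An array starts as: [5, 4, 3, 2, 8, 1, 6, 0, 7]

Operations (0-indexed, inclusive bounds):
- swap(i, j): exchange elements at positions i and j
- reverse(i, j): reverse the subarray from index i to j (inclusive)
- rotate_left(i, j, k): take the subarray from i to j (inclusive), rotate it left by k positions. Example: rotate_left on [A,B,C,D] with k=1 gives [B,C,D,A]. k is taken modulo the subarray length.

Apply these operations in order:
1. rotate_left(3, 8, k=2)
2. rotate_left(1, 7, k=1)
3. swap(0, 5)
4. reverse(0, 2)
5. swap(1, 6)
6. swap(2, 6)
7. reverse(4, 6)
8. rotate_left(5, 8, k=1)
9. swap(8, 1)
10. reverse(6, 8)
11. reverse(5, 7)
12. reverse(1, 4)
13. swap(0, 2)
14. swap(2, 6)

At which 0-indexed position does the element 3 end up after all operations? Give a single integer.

Answer: 3

Derivation:
After 1 (rotate_left(3, 8, k=2)): [5, 4, 3, 1, 6, 0, 7, 2, 8]
After 2 (rotate_left(1, 7, k=1)): [5, 3, 1, 6, 0, 7, 2, 4, 8]
After 3 (swap(0, 5)): [7, 3, 1, 6, 0, 5, 2, 4, 8]
After 4 (reverse(0, 2)): [1, 3, 7, 6, 0, 5, 2, 4, 8]
After 5 (swap(1, 6)): [1, 2, 7, 6, 0, 5, 3, 4, 8]
After 6 (swap(2, 6)): [1, 2, 3, 6, 0, 5, 7, 4, 8]
After 7 (reverse(4, 6)): [1, 2, 3, 6, 7, 5, 0, 4, 8]
After 8 (rotate_left(5, 8, k=1)): [1, 2, 3, 6, 7, 0, 4, 8, 5]
After 9 (swap(8, 1)): [1, 5, 3, 6, 7, 0, 4, 8, 2]
After 10 (reverse(6, 8)): [1, 5, 3, 6, 7, 0, 2, 8, 4]
After 11 (reverse(5, 7)): [1, 5, 3, 6, 7, 8, 2, 0, 4]
After 12 (reverse(1, 4)): [1, 7, 6, 3, 5, 8, 2, 0, 4]
After 13 (swap(0, 2)): [6, 7, 1, 3, 5, 8, 2, 0, 4]
After 14 (swap(2, 6)): [6, 7, 2, 3, 5, 8, 1, 0, 4]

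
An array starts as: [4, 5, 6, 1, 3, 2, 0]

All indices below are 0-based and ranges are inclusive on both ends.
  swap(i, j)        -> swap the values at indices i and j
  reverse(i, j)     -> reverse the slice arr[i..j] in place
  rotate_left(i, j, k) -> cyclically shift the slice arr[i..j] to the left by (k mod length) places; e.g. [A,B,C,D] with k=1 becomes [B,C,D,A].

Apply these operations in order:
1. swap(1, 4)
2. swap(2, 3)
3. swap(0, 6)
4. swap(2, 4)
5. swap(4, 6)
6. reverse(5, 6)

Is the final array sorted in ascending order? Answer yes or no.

Answer: no

Derivation:
After 1 (swap(1, 4)): [4, 3, 6, 1, 5, 2, 0]
After 2 (swap(2, 3)): [4, 3, 1, 6, 5, 2, 0]
After 3 (swap(0, 6)): [0, 3, 1, 6, 5, 2, 4]
After 4 (swap(2, 4)): [0, 3, 5, 6, 1, 2, 4]
After 5 (swap(4, 6)): [0, 3, 5, 6, 4, 2, 1]
After 6 (reverse(5, 6)): [0, 3, 5, 6, 4, 1, 2]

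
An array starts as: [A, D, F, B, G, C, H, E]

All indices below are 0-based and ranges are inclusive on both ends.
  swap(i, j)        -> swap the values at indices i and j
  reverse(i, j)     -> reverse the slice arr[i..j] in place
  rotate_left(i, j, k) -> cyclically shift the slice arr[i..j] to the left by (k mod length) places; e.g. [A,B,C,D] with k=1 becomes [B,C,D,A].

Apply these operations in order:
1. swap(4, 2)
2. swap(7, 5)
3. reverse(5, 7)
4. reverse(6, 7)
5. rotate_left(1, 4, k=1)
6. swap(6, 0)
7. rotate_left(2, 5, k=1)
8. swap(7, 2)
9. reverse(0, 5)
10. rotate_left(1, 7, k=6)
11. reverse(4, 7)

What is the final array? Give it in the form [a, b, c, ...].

After 1 (swap(4, 2)): [A, D, G, B, F, C, H, E]
After 2 (swap(7, 5)): [A, D, G, B, F, E, H, C]
After 3 (reverse(5, 7)): [A, D, G, B, F, C, H, E]
After 4 (reverse(6, 7)): [A, D, G, B, F, C, E, H]
After 5 (rotate_left(1, 4, k=1)): [A, G, B, F, D, C, E, H]
After 6 (swap(6, 0)): [E, G, B, F, D, C, A, H]
After 7 (rotate_left(2, 5, k=1)): [E, G, F, D, C, B, A, H]
After 8 (swap(7, 2)): [E, G, H, D, C, B, A, F]
After 9 (reverse(0, 5)): [B, C, D, H, G, E, A, F]
After 10 (rotate_left(1, 7, k=6)): [B, F, C, D, H, G, E, A]
After 11 (reverse(4, 7)): [B, F, C, D, A, E, G, H]

Answer: [B, F, C, D, A, E, G, H]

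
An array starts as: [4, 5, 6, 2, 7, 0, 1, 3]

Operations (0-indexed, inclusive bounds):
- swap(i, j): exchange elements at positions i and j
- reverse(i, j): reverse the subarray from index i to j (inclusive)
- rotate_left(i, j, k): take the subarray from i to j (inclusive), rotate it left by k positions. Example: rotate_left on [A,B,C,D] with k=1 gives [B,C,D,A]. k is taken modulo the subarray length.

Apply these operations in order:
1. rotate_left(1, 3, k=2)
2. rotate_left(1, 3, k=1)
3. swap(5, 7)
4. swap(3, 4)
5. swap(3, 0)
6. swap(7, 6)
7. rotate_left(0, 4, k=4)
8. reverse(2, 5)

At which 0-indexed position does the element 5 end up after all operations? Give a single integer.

After 1 (rotate_left(1, 3, k=2)): [4, 2, 5, 6, 7, 0, 1, 3]
After 2 (rotate_left(1, 3, k=1)): [4, 5, 6, 2, 7, 0, 1, 3]
After 3 (swap(5, 7)): [4, 5, 6, 2, 7, 3, 1, 0]
After 4 (swap(3, 4)): [4, 5, 6, 7, 2, 3, 1, 0]
After 5 (swap(3, 0)): [7, 5, 6, 4, 2, 3, 1, 0]
After 6 (swap(7, 6)): [7, 5, 6, 4, 2, 3, 0, 1]
After 7 (rotate_left(0, 4, k=4)): [2, 7, 5, 6, 4, 3, 0, 1]
After 8 (reverse(2, 5)): [2, 7, 3, 4, 6, 5, 0, 1]

Answer: 5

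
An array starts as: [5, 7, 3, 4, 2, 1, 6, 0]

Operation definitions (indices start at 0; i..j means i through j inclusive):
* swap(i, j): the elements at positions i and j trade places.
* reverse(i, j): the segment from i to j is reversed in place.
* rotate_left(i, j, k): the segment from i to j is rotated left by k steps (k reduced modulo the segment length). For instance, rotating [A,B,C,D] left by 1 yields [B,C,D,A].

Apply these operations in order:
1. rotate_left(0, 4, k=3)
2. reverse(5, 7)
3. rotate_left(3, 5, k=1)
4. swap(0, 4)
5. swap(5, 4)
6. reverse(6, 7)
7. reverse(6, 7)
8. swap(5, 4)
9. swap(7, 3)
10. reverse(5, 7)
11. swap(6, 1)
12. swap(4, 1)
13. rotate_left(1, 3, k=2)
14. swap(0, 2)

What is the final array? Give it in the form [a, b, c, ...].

After 1 (rotate_left(0, 4, k=3)): [4, 2, 5, 7, 3, 1, 6, 0]
After 2 (reverse(5, 7)): [4, 2, 5, 7, 3, 0, 6, 1]
After 3 (rotate_left(3, 5, k=1)): [4, 2, 5, 3, 0, 7, 6, 1]
After 4 (swap(0, 4)): [0, 2, 5, 3, 4, 7, 6, 1]
After 5 (swap(5, 4)): [0, 2, 5, 3, 7, 4, 6, 1]
After 6 (reverse(6, 7)): [0, 2, 5, 3, 7, 4, 1, 6]
After 7 (reverse(6, 7)): [0, 2, 5, 3, 7, 4, 6, 1]
After 8 (swap(5, 4)): [0, 2, 5, 3, 4, 7, 6, 1]
After 9 (swap(7, 3)): [0, 2, 5, 1, 4, 7, 6, 3]
After 10 (reverse(5, 7)): [0, 2, 5, 1, 4, 3, 6, 7]
After 11 (swap(6, 1)): [0, 6, 5, 1, 4, 3, 2, 7]
After 12 (swap(4, 1)): [0, 4, 5, 1, 6, 3, 2, 7]
After 13 (rotate_left(1, 3, k=2)): [0, 1, 4, 5, 6, 3, 2, 7]
After 14 (swap(0, 2)): [4, 1, 0, 5, 6, 3, 2, 7]

Answer: [4, 1, 0, 5, 6, 3, 2, 7]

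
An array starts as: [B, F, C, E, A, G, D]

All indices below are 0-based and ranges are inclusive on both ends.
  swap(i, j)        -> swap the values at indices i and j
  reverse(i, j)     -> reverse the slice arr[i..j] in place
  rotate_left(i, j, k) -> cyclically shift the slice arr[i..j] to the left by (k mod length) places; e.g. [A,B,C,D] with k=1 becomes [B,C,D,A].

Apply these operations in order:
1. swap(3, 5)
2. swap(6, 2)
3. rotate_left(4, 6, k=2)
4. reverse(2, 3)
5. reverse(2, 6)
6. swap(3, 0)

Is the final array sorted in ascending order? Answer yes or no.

Answer: no

Derivation:
After 1 (swap(3, 5)): [B, F, C, G, A, E, D]
After 2 (swap(6, 2)): [B, F, D, G, A, E, C]
After 3 (rotate_left(4, 6, k=2)): [B, F, D, G, C, A, E]
After 4 (reverse(2, 3)): [B, F, G, D, C, A, E]
After 5 (reverse(2, 6)): [B, F, E, A, C, D, G]
After 6 (swap(3, 0)): [A, F, E, B, C, D, G]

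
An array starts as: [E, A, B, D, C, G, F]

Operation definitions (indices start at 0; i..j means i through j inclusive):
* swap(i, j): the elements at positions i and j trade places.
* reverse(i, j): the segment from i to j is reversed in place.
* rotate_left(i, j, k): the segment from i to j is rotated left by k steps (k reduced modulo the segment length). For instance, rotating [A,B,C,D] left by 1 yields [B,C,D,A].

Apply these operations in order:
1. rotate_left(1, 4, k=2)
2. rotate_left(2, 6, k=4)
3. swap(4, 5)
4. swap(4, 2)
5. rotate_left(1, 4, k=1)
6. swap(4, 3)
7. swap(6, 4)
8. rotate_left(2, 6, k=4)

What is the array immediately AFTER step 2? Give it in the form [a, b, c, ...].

After 1 (rotate_left(1, 4, k=2)): [E, D, C, A, B, G, F]
After 2 (rotate_left(2, 6, k=4)): [E, D, F, C, A, B, G]

Answer: [E, D, F, C, A, B, G]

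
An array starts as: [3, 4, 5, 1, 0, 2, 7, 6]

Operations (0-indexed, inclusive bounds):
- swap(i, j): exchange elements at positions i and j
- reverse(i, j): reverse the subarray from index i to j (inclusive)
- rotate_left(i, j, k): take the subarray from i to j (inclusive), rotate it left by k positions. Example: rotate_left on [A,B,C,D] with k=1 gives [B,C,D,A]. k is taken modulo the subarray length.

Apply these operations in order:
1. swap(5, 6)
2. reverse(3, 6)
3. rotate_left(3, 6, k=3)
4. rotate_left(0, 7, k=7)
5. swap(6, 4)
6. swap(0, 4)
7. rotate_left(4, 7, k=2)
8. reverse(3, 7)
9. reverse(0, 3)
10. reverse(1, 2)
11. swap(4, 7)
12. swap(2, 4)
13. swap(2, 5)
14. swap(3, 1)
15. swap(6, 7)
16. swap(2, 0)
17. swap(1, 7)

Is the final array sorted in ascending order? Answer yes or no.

After 1 (swap(5, 6)): [3, 4, 5, 1, 0, 7, 2, 6]
After 2 (reverse(3, 6)): [3, 4, 5, 2, 7, 0, 1, 6]
After 3 (rotate_left(3, 6, k=3)): [3, 4, 5, 1, 2, 7, 0, 6]
After 4 (rotate_left(0, 7, k=7)): [6, 3, 4, 5, 1, 2, 7, 0]
After 5 (swap(6, 4)): [6, 3, 4, 5, 7, 2, 1, 0]
After 6 (swap(0, 4)): [7, 3, 4, 5, 6, 2, 1, 0]
After 7 (rotate_left(4, 7, k=2)): [7, 3, 4, 5, 1, 0, 6, 2]
After 8 (reverse(3, 7)): [7, 3, 4, 2, 6, 0, 1, 5]
After 9 (reverse(0, 3)): [2, 4, 3, 7, 6, 0, 1, 5]
After 10 (reverse(1, 2)): [2, 3, 4, 7, 6, 0, 1, 5]
After 11 (swap(4, 7)): [2, 3, 4, 7, 5, 0, 1, 6]
After 12 (swap(2, 4)): [2, 3, 5, 7, 4, 0, 1, 6]
After 13 (swap(2, 5)): [2, 3, 0, 7, 4, 5, 1, 6]
After 14 (swap(3, 1)): [2, 7, 0, 3, 4, 5, 1, 6]
After 15 (swap(6, 7)): [2, 7, 0, 3, 4, 5, 6, 1]
After 16 (swap(2, 0)): [0, 7, 2, 3, 4, 5, 6, 1]
After 17 (swap(1, 7)): [0, 1, 2, 3, 4, 5, 6, 7]

Answer: yes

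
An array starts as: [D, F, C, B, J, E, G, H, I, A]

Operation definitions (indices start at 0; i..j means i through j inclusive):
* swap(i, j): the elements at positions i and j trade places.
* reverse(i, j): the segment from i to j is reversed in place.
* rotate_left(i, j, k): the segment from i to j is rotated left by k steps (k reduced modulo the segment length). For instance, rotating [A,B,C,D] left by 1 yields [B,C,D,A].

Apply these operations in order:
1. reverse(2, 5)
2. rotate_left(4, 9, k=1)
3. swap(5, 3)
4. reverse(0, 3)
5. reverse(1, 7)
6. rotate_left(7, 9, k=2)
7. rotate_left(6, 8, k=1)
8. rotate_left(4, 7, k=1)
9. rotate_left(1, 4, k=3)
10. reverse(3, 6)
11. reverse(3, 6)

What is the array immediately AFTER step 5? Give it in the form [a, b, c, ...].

After 1 (reverse(2, 5)): [D, F, E, J, B, C, G, H, I, A]
After 2 (rotate_left(4, 9, k=1)): [D, F, E, J, C, G, H, I, A, B]
After 3 (swap(5, 3)): [D, F, E, G, C, J, H, I, A, B]
After 4 (reverse(0, 3)): [G, E, F, D, C, J, H, I, A, B]
After 5 (reverse(1, 7)): [G, I, H, J, C, D, F, E, A, B]

Answer: [G, I, H, J, C, D, F, E, A, B]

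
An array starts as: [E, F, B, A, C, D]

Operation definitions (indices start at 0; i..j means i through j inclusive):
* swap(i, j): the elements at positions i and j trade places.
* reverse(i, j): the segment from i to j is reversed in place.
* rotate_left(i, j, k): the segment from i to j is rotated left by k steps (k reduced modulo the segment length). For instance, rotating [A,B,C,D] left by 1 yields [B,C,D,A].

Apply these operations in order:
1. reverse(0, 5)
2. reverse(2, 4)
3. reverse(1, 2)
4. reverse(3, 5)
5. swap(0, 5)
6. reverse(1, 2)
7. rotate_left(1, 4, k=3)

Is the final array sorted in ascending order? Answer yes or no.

Answer: no

Derivation:
After 1 (reverse(0, 5)): [D, C, A, B, F, E]
After 2 (reverse(2, 4)): [D, C, F, B, A, E]
After 3 (reverse(1, 2)): [D, F, C, B, A, E]
After 4 (reverse(3, 5)): [D, F, C, E, A, B]
After 5 (swap(0, 5)): [B, F, C, E, A, D]
After 6 (reverse(1, 2)): [B, C, F, E, A, D]
After 7 (rotate_left(1, 4, k=3)): [B, A, C, F, E, D]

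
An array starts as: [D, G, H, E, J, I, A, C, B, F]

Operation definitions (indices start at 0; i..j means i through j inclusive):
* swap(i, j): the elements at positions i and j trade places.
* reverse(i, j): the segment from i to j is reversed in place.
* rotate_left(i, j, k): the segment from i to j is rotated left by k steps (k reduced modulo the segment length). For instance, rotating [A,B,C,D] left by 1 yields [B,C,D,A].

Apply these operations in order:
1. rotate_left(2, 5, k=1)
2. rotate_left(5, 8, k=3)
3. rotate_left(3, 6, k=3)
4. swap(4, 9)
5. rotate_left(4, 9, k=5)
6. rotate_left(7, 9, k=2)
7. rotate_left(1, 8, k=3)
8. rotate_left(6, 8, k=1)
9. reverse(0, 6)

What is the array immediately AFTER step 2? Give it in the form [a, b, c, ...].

Answer: [D, G, E, J, I, B, H, A, C, F]

Derivation:
After 1 (rotate_left(2, 5, k=1)): [D, G, E, J, I, H, A, C, B, F]
After 2 (rotate_left(5, 8, k=3)): [D, G, E, J, I, B, H, A, C, F]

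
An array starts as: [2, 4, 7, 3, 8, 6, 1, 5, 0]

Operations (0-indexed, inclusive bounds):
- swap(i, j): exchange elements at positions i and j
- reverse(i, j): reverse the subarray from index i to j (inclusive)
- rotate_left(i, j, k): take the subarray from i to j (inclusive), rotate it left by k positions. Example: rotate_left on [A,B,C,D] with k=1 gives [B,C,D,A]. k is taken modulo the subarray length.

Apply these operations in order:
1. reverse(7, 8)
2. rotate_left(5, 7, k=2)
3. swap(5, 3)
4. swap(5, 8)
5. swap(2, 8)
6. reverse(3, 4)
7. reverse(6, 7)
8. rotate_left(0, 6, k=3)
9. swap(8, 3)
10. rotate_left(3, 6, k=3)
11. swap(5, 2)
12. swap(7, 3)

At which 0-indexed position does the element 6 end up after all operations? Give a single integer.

After 1 (reverse(7, 8)): [2, 4, 7, 3, 8, 6, 1, 0, 5]
After 2 (rotate_left(5, 7, k=2)): [2, 4, 7, 3, 8, 0, 6, 1, 5]
After 3 (swap(5, 3)): [2, 4, 7, 0, 8, 3, 6, 1, 5]
After 4 (swap(5, 8)): [2, 4, 7, 0, 8, 5, 6, 1, 3]
After 5 (swap(2, 8)): [2, 4, 3, 0, 8, 5, 6, 1, 7]
After 6 (reverse(3, 4)): [2, 4, 3, 8, 0, 5, 6, 1, 7]
After 7 (reverse(6, 7)): [2, 4, 3, 8, 0, 5, 1, 6, 7]
After 8 (rotate_left(0, 6, k=3)): [8, 0, 5, 1, 2, 4, 3, 6, 7]
After 9 (swap(8, 3)): [8, 0, 5, 7, 2, 4, 3, 6, 1]
After 10 (rotate_left(3, 6, k=3)): [8, 0, 5, 3, 7, 2, 4, 6, 1]
After 11 (swap(5, 2)): [8, 0, 2, 3, 7, 5, 4, 6, 1]
After 12 (swap(7, 3)): [8, 0, 2, 6, 7, 5, 4, 3, 1]

Answer: 3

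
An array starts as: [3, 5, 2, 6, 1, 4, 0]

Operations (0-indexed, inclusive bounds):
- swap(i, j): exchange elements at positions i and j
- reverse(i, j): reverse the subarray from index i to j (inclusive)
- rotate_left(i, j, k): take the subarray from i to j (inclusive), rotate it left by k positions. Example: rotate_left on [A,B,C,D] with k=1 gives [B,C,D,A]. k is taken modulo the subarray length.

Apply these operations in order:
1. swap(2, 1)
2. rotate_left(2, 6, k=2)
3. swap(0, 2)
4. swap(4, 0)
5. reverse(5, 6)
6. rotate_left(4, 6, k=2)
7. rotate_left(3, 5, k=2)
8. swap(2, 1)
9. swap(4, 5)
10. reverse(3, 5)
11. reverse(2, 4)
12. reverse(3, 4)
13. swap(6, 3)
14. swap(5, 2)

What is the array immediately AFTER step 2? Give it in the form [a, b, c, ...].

After 1 (swap(2, 1)): [3, 2, 5, 6, 1, 4, 0]
After 2 (rotate_left(2, 6, k=2)): [3, 2, 1, 4, 0, 5, 6]

Answer: [3, 2, 1, 4, 0, 5, 6]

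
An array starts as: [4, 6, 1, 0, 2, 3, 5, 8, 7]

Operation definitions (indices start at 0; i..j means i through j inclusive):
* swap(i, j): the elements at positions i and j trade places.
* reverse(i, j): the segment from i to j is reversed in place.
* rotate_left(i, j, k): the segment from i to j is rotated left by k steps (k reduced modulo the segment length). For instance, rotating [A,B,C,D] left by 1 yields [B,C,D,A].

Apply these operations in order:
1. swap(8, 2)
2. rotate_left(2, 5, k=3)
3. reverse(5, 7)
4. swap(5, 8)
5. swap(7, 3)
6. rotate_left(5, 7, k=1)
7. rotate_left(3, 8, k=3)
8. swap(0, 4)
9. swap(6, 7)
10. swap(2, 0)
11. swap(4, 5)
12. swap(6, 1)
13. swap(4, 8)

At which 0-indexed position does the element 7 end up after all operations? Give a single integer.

After 1 (swap(8, 2)): [4, 6, 7, 0, 2, 3, 5, 8, 1]
After 2 (rotate_left(2, 5, k=3)): [4, 6, 3, 7, 0, 2, 5, 8, 1]
After 3 (reverse(5, 7)): [4, 6, 3, 7, 0, 8, 5, 2, 1]
After 4 (swap(5, 8)): [4, 6, 3, 7, 0, 1, 5, 2, 8]
After 5 (swap(7, 3)): [4, 6, 3, 2, 0, 1, 5, 7, 8]
After 6 (rotate_left(5, 7, k=1)): [4, 6, 3, 2, 0, 5, 7, 1, 8]
After 7 (rotate_left(3, 8, k=3)): [4, 6, 3, 7, 1, 8, 2, 0, 5]
After 8 (swap(0, 4)): [1, 6, 3, 7, 4, 8, 2, 0, 5]
After 9 (swap(6, 7)): [1, 6, 3, 7, 4, 8, 0, 2, 5]
After 10 (swap(2, 0)): [3, 6, 1, 7, 4, 8, 0, 2, 5]
After 11 (swap(4, 5)): [3, 6, 1, 7, 8, 4, 0, 2, 5]
After 12 (swap(6, 1)): [3, 0, 1, 7, 8, 4, 6, 2, 5]
After 13 (swap(4, 8)): [3, 0, 1, 7, 5, 4, 6, 2, 8]

Answer: 3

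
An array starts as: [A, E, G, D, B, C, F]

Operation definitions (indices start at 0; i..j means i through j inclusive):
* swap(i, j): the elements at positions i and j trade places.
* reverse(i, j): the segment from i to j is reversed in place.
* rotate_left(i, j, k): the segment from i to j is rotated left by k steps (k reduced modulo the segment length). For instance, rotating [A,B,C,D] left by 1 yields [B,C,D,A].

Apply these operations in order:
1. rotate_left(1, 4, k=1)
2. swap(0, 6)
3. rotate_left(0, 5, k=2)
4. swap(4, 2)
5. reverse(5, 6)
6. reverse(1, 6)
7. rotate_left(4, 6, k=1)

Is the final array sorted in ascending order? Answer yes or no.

Answer: no

Derivation:
After 1 (rotate_left(1, 4, k=1)): [A, G, D, B, E, C, F]
After 2 (swap(0, 6)): [F, G, D, B, E, C, A]
After 3 (rotate_left(0, 5, k=2)): [D, B, E, C, F, G, A]
After 4 (swap(4, 2)): [D, B, F, C, E, G, A]
After 5 (reverse(5, 6)): [D, B, F, C, E, A, G]
After 6 (reverse(1, 6)): [D, G, A, E, C, F, B]
After 7 (rotate_left(4, 6, k=1)): [D, G, A, E, F, B, C]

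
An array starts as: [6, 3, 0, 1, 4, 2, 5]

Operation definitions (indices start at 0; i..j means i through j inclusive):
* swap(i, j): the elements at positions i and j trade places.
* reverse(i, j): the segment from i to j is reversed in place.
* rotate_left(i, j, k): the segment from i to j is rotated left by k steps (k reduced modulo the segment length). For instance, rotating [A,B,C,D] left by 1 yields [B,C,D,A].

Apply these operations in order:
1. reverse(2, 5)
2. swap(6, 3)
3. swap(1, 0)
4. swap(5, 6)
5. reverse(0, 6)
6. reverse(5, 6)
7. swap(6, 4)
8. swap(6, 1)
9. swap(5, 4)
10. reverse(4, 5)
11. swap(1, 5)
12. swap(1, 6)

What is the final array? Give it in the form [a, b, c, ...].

After 1 (reverse(2, 5)): [6, 3, 2, 4, 1, 0, 5]
After 2 (swap(6, 3)): [6, 3, 2, 5, 1, 0, 4]
After 3 (swap(1, 0)): [3, 6, 2, 5, 1, 0, 4]
After 4 (swap(5, 6)): [3, 6, 2, 5, 1, 4, 0]
After 5 (reverse(0, 6)): [0, 4, 1, 5, 2, 6, 3]
After 6 (reverse(5, 6)): [0, 4, 1, 5, 2, 3, 6]
After 7 (swap(6, 4)): [0, 4, 1, 5, 6, 3, 2]
After 8 (swap(6, 1)): [0, 2, 1, 5, 6, 3, 4]
After 9 (swap(5, 4)): [0, 2, 1, 5, 3, 6, 4]
After 10 (reverse(4, 5)): [0, 2, 1, 5, 6, 3, 4]
After 11 (swap(1, 5)): [0, 3, 1, 5, 6, 2, 4]
After 12 (swap(1, 6)): [0, 4, 1, 5, 6, 2, 3]

Answer: [0, 4, 1, 5, 6, 2, 3]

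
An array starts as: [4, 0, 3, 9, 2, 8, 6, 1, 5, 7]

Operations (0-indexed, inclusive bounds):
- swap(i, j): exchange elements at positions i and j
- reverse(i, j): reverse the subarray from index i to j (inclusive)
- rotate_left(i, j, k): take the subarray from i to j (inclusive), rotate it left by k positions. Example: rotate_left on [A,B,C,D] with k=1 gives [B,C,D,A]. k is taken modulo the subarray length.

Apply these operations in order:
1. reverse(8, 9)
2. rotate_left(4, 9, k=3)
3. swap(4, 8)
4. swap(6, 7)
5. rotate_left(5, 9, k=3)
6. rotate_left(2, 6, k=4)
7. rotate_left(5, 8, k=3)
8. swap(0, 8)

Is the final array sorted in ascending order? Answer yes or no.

After 1 (reverse(8, 9)): [4, 0, 3, 9, 2, 8, 6, 1, 7, 5]
After 2 (rotate_left(4, 9, k=3)): [4, 0, 3, 9, 1, 7, 5, 2, 8, 6]
After 3 (swap(4, 8)): [4, 0, 3, 9, 8, 7, 5, 2, 1, 6]
After 4 (swap(6, 7)): [4, 0, 3, 9, 8, 7, 2, 5, 1, 6]
After 5 (rotate_left(5, 9, k=3)): [4, 0, 3, 9, 8, 1, 6, 7, 2, 5]
After 6 (rotate_left(2, 6, k=4)): [4, 0, 6, 3, 9, 8, 1, 7, 2, 5]
After 7 (rotate_left(5, 8, k=3)): [4, 0, 6, 3, 9, 2, 8, 1, 7, 5]
After 8 (swap(0, 8)): [7, 0, 6, 3, 9, 2, 8, 1, 4, 5]

Answer: no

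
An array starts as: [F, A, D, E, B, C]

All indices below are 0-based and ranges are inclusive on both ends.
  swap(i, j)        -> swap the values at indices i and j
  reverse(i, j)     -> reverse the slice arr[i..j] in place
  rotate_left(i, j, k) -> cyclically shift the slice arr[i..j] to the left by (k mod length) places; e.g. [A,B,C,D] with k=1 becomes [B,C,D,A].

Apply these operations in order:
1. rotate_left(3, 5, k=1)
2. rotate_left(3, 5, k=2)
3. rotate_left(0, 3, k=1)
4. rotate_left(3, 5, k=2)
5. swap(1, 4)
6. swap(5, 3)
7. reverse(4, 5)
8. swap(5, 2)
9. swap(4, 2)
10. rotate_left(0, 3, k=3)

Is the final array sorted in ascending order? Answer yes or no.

Answer: no

Derivation:
After 1 (rotate_left(3, 5, k=1)): [F, A, D, B, C, E]
After 2 (rotate_left(3, 5, k=2)): [F, A, D, E, B, C]
After 3 (rotate_left(0, 3, k=1)): [A, D, E, F, B, C]
After 4 (rotate_left(3, 5, k=2)): [A, D, E, C, F, B]
After 5 (swap(1, 4)): [A, F, E, C, D, B]
After 6 (swap(5, 3)): [A, F, E, B, D, C]
After 7 (reverse(4, 5)): [A, F, E, B, C, D]
After 8 (swap(5, 2)): [A, F, D, B, C, E]
After 9 (swap(4, 2)): [A, F, C, B, D, E]
After 10 (rotate_left(0, 3, k=3)): [B, A, F, C, D, E]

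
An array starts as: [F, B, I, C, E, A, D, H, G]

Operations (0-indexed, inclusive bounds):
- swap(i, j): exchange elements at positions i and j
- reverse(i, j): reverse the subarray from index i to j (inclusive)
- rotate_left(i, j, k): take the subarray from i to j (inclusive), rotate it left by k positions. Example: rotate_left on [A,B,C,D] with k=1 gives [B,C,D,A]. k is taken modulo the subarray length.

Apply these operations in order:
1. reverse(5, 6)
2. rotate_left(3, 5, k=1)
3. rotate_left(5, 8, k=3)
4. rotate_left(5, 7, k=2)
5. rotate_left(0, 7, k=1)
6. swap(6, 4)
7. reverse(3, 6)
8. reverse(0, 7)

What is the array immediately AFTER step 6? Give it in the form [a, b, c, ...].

Answer: [B, I, E, D, C, G, A, F, H]

Derivation:
After 1 (reverse(5, 6)): [F, B, I, C, E, D, A, H, G]
After 2 (rotate_left(3, 5, k=1)): [F, B, I, E, D, C, A, H, G]
After 3 (rotate_left(5, 8, k=3)): [F, B, I, E, D, G, C, A, H]
After 4 (rotate_left(5, 7, k=2)): [F, B, I, E, D, A, G, C, H]
After 5 (rotate_left(0, 7, k=1)): [B, I, E, D, A, G, C, F, H]
After 6 (swap(6, 4)): [B, I, E, D, C, G, A, F, H]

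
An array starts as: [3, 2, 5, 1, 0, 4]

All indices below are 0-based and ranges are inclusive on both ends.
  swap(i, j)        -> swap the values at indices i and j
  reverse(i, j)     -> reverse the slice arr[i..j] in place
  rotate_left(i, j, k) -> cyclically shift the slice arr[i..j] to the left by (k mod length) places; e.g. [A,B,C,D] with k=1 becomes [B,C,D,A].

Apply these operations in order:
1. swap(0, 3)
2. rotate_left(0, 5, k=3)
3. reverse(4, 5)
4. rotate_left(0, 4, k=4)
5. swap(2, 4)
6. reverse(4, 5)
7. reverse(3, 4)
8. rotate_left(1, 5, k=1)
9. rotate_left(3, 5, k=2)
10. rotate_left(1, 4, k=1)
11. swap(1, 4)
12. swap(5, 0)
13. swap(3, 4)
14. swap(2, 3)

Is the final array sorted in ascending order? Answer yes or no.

Answer: yes

Derivation:
After 1 (swap(0, 3)): [1, 2, 5, 3, 0, 4]
After 2 (rotate_left(0, 5, k=3)): [3, 0, 4, 1, 2, 5]
After 3 (reverse(4, 5)): [3, 0, 4, 1, 5, 2]
After 4 (rotate_left(0, 4, k=4)): [5, 3, 0, 4, 1, 2]
After 5 (swap(2, 4)): [5, 3, 1, 4, 0, 2]
After 6 (reverse(4, 5)): [5, 3, 1, 4, 2, 0]
After 7 (reverse(3, 4)): [5, 3, 1, 2, 4, 0]
After 8 (rotate_left(1, 5, k=1)): [5, 1, 2, 4, 0, 3]
After 9 (rotate_left(3, 5, k=2)): [5, 1, 2, 3, 4, 0]
After 10 (rotate_left(1, 4, k=1)): [5, 2, 3, 4, 1, 0]
After 11 (swap(1, 4)): [5, 1, 3, 4, 2, 0]
After 12 (swap(5, 0)): [0, 1, 3, 4, 2, 5]
After 13 (swap(3, 4)): [0, 1, 3, 2, 4, 5]
After 14 (swap(2, 3)): [0, 1, 2, 3, 4, 5]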